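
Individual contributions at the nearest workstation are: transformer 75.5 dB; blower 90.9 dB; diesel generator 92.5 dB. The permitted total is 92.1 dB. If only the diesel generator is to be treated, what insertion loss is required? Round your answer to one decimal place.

Everything except the diesel generator sums to 10^(75.5/10) + 10^(90.9/10) = 1.266e+09 in linear terms, 91.02 dB.
The limit corresponds to 10^(92.1/10) = 1.622e+09; subtracting the fixed part leaves 3.561e+08 for the diesel generator, i.e. 85.52 dB.
So the diesel generator must be reduced from 92.5 to 85.52 dB: IL = 6.98 dB.

7.0 dB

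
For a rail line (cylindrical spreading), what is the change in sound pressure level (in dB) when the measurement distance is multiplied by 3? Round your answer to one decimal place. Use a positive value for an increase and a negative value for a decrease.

Line-source spreading: ΔL = −10·log₁₀(r₂/r₁).
ΔL = −10·log₁₀(3) = -4.77 dB.

-4.8 dB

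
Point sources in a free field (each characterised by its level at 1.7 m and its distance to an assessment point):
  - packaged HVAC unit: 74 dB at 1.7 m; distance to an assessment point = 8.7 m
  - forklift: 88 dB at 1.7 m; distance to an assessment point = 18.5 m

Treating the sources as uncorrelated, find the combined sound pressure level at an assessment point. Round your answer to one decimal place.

First find each source's level at the receiver (point-source: −20·log₁₀(r/r_ref)), then combine on an intensity basis.
packaged HVAC unit: 74 − 20·log₁₀(8.7/1.7) = 74 − 14.18 = 59.82 dB.
forklift: 88 − 20·log₁₀(18.5/1.7) = 88 − 20.73 = 67.27 dB.
Σ 10^(L/10) = 6.287e+06 → L_total = 10·log₁₀(6.287e+06) = 67.98 dB.

68.0 dB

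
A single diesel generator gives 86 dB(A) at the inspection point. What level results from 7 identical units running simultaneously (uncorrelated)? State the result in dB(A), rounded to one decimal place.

With 7 equal, uncorrelated contributions the intensity is 7× that of one unit, giving a rise of 10·log₁₀ 7.
L_total = 86 + 10·log₁₀(7) = 86 + 8.451 = 94.45 dB(A).

94.5 dB(A)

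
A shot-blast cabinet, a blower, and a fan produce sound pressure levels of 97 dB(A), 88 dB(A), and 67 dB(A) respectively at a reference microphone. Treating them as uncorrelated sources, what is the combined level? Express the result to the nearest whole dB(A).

For uncorrelated sources the intensities add, so convert each level to linear form, sum, and take 10·log₁₀ of the total.
Σ 10^(L/10) = 10^(97/10) + 10^(88/10) + 10^(67/10) = 5.648e+09.
L_total = 10·log₁₀(5.648e+09) = 97.52 dB(A).

98 dB(A)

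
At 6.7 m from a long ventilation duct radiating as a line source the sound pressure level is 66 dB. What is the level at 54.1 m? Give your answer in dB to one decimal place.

For a line source, L₂ = L₁ − 10·log₁₀(r₂/r₁).
L₂ = 66 − 10·log₁₀(54.1/6.7) = 66 − 9.071 = 56.93 dB.

56.9 dB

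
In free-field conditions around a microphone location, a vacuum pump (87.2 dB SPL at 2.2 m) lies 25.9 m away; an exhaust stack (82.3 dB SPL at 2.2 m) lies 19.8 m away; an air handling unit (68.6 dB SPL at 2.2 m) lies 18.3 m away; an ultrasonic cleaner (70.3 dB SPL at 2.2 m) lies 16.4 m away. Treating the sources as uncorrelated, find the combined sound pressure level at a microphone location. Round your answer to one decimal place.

Apply inverse-square spreading to bring every level to the receiver, then sum 10^(L/10).
vacuum pump: 87.2 − 20·log₁₀(25.9/2.2) = 87.2 − 21.42 = 65.78 dB SPL.
exhaust stack: 82.3 − 20·log₁₀(19.8/2.2) = 82.3 − 19.08 = 63.22 dB SPL.
air handling unit: 68.6 − 20·log₁₀(18.3/2.2) = 68.6 − 18.40 = 50.20 dB SPL.
ultrasonic cleaner: 70.3 − 20·log₁₀(16.4/2.2) = 70.3 − 17.45 = 52.85 dB SPL.
Σ 10^(L/10) = 6.181e+06 → L_total = 10·log₁₀(6.181e+06) = 67.91 dB SPL.

67.9 dB SPL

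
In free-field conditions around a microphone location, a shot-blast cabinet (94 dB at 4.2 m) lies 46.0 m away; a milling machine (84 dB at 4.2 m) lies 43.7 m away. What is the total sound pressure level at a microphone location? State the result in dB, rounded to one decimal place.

Apply inverse-square spreading to bring every level to the receiver, then sum 10^(L/10).
shot-blast cabinet: 94 − 20·log₁₀(46.0/4.2) = 94 − 20.79 = 73.21 dB.
milling machine: 84 − 20·log₁₀(43.7/4.2) = 84 − 20.34 = 63.66 dB.
Σ 10^(L/10) = 2.326e+07 → L_total = 10·log₁₀(2.326e+07) = 73.67 dB.

73.7 dB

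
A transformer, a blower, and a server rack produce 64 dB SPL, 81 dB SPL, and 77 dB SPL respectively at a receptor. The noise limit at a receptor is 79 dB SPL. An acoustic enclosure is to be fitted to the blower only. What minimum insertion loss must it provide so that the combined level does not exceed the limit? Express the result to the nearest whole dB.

The untreated sources together contribute 10^(64/10) + 10^(77/10) = 5.263e+07, i.e. 77.21 dB SPL.
To meet 79 dB SPL overall, the treated blower may contribute at most 10^(79/10) − 5.263e+07 = 2.680e+07, i.e. 74.28 dB SPL.
Required insertion loss = 81 − 74.28 = 6.72 dB.

7 dB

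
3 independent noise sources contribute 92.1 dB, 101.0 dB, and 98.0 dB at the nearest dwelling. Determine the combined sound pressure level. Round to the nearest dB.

For uncorrelated sources the intensities add, so convert each level to linear form, sum, and take 10·log₁₀ of the total.
Σ 10^(L/10) = 10^(92.1/10) + 10^(101.0/10) + 10^(98.0/10) = 2.052e+10.
L_total = 10·log₁₀(2.052e+10) = 103.12 dB.

103 dB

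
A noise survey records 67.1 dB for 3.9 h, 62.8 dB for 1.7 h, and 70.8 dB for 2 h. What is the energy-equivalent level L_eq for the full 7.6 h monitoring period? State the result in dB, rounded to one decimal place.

The energy average is taken in the linear domain: L_eq = 10·log₁₀[(Σ tᵢ·10^(Lᵢ/10))/T], T = 7.6 h.
Σ tᵢ·10^(Lᵢ/10) = 3.9·10^(67.1/10) + 1.7·10^(62.8/10) + 2·10^(70.8/10) = 4.729e+07.
L_eq = 10·log₁₀(4.729e+07/7.6) = 67.94 dB.

67.9 dB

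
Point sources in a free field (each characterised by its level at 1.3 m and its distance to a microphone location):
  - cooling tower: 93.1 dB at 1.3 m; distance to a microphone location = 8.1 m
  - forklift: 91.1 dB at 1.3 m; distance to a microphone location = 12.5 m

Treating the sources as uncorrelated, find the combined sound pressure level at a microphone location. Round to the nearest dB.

78 dB

Propagate each source to the receiver with L = L_ref − 20·log₁₀(r/r_ref), then add intensities.
cooling tower: 93.1 − 20·log₁₀(8.1/1.3) = 93.1 − 15.89 = 77.21 dB.
forklift: 91.1 − 20·log₁₀(12.5/1.3) = 91.1 − 19.66 = 71.44 dB.
Σ 10^(L/10) = 6.653e+07 → L_total = 10·log₁₀(6.653e+07) = 78.23 dB.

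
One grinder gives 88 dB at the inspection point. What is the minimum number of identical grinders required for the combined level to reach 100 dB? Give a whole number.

N identical sources give L₁ + 10·log₁₀ N, so require 10·log₁₀ N ≥ 100 − 88 = 12.0 dB.
N ≥ 10^(12.0/10) = 15.849, so N = 16.

16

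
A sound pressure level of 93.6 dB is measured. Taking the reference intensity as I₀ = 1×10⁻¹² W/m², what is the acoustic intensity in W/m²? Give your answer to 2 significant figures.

0.0023 W/m²

L = 10·log₁₀(I/I₀) ⇒ I = I₀·10^(L/10) = 10⁻¹² × 10^9.36.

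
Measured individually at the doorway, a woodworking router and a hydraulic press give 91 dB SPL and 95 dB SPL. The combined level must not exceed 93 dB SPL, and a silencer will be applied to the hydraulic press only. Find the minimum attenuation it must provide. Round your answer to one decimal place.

Everything except the hydraulic press sums to 10^(91/10) = 1.259e+09 in linear terms, 91.00 dB SPL.
The limit corresponds to 10^(93/10) = 1.995e+09; subtracting the fixed part leaves 7.363e+08 for the hydraulic press, i.e. 88.67 dB SPL.
Required insertion loss = 95 − 88.67 = 6.33 dB.

6.3 dB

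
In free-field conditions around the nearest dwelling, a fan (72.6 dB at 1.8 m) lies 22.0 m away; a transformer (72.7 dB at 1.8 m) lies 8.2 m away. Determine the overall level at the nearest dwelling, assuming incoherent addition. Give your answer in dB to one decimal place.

First find each source's level at the receiver (point-source: −20·log₁₀(r/r_ref)), then combine on an intensity basis.
fan: 72.6 − 20·log₁₀(22.0/1.8) = 72.6 − 21.74 = 50.86 dB.
transformer: 72.7 − 20·log₁₀(8.2/1.8) = 72.7 − 13.17 = 59.53 dB.
Σ 10^(L/10) = 1.019e+06 → L_total = 10·log₁₀(1.019e+06) = 60.08 dB.

60.1 dB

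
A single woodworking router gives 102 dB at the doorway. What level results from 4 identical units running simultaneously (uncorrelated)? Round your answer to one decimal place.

L_total = L₁ + 10·log₁₀ N for N identical incoherent sources.
L_total = 102 + 10·log₁₀(4) = 102 + 6.021 = 108.02 dB.

108.0 dB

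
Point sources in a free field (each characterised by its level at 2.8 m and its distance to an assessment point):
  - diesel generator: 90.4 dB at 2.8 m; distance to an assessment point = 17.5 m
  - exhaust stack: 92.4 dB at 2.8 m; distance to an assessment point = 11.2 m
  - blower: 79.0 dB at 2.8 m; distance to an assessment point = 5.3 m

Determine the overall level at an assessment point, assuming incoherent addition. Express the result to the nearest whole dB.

Apply inverse-square spreading to bring every level to the receiver, then sum 10^(L/10).
diesel generator: 90.4 − 20·log₁₀(17.5/2.8) = 90.4 − 15.92 = 74.48 dB.
exhaust stack: 92.4 − 20·log₁₀(11.2/2.8) = 92.4 − 12.04 = 80.36 dB.
blower: 79.0 − 20·log₁₀(5.3/2.8) = 79.0 − 5.54 = 73.46 dB.
Σ 10^(L/10) = 1.589e+08 → L_total = 10·log₁₀(1.589e+08) = 82.01 dB.

82 dB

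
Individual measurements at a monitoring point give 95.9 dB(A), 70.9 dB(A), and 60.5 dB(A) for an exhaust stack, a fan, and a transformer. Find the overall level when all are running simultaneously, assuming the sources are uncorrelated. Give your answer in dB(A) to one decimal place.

95.9 dB(A)

For uncorrelated sources the intensities add, so convert each level to linear form, sum, and take 10·log₁₀ of the total.
Σ 10^(L/10) = 10^(95.9/10) + 10^(70.9/10) + 10^(60.5/10) = 3.904e+09.
L_total = 10·log₁₀(3.904e+09) = 95.91 dB(A).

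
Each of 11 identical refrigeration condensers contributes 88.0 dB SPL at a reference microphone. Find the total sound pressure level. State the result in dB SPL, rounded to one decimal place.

98.4 dB SPL

N identical incoherent sources raise the level by 10·log₁₀ N.
L_total = 88.0 + 10·log₁₀(11) = 88.0 + 10.414 = 98.41 dB SPL.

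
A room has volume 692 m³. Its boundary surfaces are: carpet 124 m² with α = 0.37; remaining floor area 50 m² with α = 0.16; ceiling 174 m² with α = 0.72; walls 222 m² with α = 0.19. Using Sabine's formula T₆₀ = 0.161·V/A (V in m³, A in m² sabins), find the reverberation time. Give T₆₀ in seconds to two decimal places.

0.50 s

Summing Sᵢαᵢ: 124·0.37 + 50·0.16 + 174·0.72 + 222·0.19 = 221.34 m².
T₆₀ = 0.161 × 692 / 221.34 = 0.503 s.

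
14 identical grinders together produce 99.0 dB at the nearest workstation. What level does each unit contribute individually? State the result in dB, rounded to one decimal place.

Dividing the total intensity by 14 lowers the level by 10·log₁₀ 14 = 11.461 dB: L₁ = 99.0 − 11.461.

87.5 dB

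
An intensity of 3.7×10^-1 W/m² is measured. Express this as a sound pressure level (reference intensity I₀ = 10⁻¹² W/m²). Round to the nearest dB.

Dividing by I₀ shifts the exponent by 12: I/I₀ = 3.7×10^11.
L = 10·(0.5682 + 11) = 115.68 dB.

116 dB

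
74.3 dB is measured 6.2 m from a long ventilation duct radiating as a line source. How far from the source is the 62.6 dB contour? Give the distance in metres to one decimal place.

Line-source spreading drops the level by 10·log₁₀(r₂/r₁); inverting, r₂/r₁ = 10^(ΔL/10).
r₂ = 6.2·10^((74.3−62.6)/10) = 6.2·10^(11.7/10) = 91.70 m.

91.7 m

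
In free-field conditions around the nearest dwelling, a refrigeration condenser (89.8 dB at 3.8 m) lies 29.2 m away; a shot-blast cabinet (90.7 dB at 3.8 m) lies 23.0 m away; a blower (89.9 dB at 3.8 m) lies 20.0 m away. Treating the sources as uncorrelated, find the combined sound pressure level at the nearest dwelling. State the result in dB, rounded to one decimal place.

First find each source's level at the receiver (point-source: −20·log₁₀(r/r_ref)), then combine on an intensity basis.
refrigeration condenser: 89.8 − 20·log₁₀(29.2/3.8) = 89.8 − 17.71 = 72.09 dB.
shot-blast cabinet: 90.7 − 20·log₁₀(23.0/3.8) = 90.7 − 15.64 = 75.06 dB.
blower: 89.9 − 20·log₁₀(20.0/3.8) = 89.9 − 14.42 = 75.48 dB.
Σ 10^(L/10) = 8.352e+07 → L_total = 10·log₁₀(8.352e+07) = 79.22 dB.

79.2 dB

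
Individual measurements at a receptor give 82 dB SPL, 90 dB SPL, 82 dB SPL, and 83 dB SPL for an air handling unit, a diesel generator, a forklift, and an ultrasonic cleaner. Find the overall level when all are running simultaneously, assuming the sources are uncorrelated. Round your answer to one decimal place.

For uncorrelated sources the intensities add, so convert each level to linear form, sum, and take 10·log₁₀ of the total.
Σ 10^(L/10) = 10^(82/10) + 10^(90/10) + 10^(82/10) + 10^(83/10) = 1.517e+09.
L_total = 10·log₁₀(1.517e+09) = 91.81 dB SPL.

91.8 dB SPL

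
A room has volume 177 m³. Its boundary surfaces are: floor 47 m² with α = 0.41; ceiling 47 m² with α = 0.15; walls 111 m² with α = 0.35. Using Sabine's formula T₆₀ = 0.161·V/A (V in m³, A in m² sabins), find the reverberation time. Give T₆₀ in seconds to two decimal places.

Summing Sᵢαᵢ: 47·0.41 + 47·0.15 + 111·0.35 = 65.17 m².
T₆₀ = 0.161·V/A = 0.161·177/65.17 = 0.437 s.

0.44 s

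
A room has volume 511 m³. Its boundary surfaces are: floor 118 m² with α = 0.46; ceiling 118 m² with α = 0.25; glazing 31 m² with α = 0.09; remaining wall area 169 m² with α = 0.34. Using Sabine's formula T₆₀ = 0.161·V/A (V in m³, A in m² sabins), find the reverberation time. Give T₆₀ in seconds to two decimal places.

Summing Sᵢαᵢ: 118·0.46 + 118·0.25 + 31·0.09 + 169·0.34 = 144.03 m².
T₆₀ = 0.161 × 511 / 144.03 = 0.571 s.

0.57 s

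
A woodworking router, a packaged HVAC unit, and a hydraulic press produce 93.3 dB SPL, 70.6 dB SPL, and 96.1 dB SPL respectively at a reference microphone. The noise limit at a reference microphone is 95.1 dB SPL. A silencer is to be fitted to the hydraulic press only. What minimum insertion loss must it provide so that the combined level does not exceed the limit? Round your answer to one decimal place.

5.7 dB

Everything except the hydraulic press sums to 10^(93.3/10) + 10^(70.6/10) = 2.149e+09 in linear terms, 93.32 dB SPL.
The limit corresponds to 10^(95.1/10) = 3.236e+09; subtracting the fixed part leaves 1.086e+09 for the hydraulic press, i.e. 90.36 dB SPL.
So the hydraulic press must be reduced from 96.1 to 90.36 dB SPL: IL = 5.74 dB.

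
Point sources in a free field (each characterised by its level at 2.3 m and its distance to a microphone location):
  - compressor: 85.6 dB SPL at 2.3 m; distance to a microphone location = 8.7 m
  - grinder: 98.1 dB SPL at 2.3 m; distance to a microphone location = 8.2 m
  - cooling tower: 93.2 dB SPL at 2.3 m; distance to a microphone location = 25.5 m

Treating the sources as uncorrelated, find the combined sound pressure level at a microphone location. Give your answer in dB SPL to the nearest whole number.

Apply inverse-square spreading to bring every level to the receiver, then sum 10^(L/10).
compressor: 85.6 − 20·log₁₀(8.7/2.3) = 85.6 − 11.56 = 74.04 dB SPL.
grinder: 98.1 − 20·log₁₀(8.2/2.3) = 98.1 − 11.04 = 87.06 dB SPL.
cooling tower: 93.2 − 20·log₁₀(25.5/2.3) = 93.2 − 20.90 = 72.30 dB SPL.
Σ 10^(L/10) = 5.503e+08 → L_total = 10·log₁₀(5.503e+08) = 87.41 dB SPL.

87 dB SPL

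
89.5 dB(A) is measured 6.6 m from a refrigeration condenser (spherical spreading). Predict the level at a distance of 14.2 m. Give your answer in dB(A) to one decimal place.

Spherical spreading from a point source gives a 20·log₁₀(r₂/r₁) drop.
L₂ = 89.5 − 20·log₁₀(14.2/6.6) = 89.5 − 6.655 = 82.85 dB(A).

82.8 dB(A)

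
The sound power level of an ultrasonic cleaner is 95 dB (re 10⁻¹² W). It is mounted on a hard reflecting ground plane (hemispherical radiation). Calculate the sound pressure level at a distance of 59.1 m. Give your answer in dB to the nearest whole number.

L_p = L_w − 10·log₁₀(2π·r²) with r = 59.1 m.
2π·r² = 2.195e+04 m², 10·log₁₀ of that is 43.414 dB.
L_p = 95 − 43.414 = 51.59 dB.

52 dB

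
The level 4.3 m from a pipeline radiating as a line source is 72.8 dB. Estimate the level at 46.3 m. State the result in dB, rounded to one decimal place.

For a line source, L₂ = L₁ − 10·log₁₀(r₂/r₁).
L₂ = 72.8 − 10·log₁₀(46.3/4.3) = 72.8 − 10.321 = 62.48 dB.

62.5 dB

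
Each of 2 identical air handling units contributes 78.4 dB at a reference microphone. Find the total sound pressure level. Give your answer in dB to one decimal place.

With 2 equal, uncorrelated contributions the intensity is 2× that of one unit, giving a rise of 10·log₁₀ 2.
L_total = 78.4 + 10·log₁₀(2) = 78.4 + 3.010 = 81.41 dB.

81.4 dB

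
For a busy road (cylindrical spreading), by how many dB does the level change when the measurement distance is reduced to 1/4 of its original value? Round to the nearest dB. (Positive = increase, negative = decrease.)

Line-source spreading: ΔL = −10·log₁₀(r₂/r₁).
ΔL = −10·log₁₀(0.25) = +6.02 dB.

+6 dB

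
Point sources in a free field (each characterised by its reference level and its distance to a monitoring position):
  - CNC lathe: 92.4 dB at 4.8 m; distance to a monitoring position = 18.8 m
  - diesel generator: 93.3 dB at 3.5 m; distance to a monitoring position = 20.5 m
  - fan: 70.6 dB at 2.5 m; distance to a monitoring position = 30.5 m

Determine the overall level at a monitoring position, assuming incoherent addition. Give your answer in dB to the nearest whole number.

First find each source's level at the receiver (point-source: −20·log₁₀(r/r_ref)), then combine on an intensity basis.
CNC lathe: 92.4 − 20·log₁₀(18.8/4.8) = 92.4 − 11.86 = 80.54 dB.
diesel generator: 93.3 − 20·log₁₀(20.5/3.5) = 93.3 − 15.35 = 77.95 dB.
fan: 70.6 − 20·log₁₀(30.5/2.5) = 70.6 − 21.73 = 48.87 dB.
Σ 10^(L/10) = 1.757e+08 → L_total = 10·log₁₀(1.757e+08) = 82.45 dB.

82 dB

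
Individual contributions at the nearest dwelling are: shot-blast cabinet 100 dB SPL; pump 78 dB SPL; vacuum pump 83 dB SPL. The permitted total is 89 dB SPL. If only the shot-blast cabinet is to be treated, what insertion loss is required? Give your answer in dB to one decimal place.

12.7 dB

The untreated sources together contribute 10^(78/10) + 10^(83/10) = 2.626e+08, i.e. 84.19 dB SPL.
To meet 89 dB SPL overall, the treated shot-blast cabinet may contribute at most 10^(89/10) − 2.626e+08 = 5.317e+08, i.e. 87.26 dB SPL.
So the shot-blast cabinet must be reduced from 100 to 87.26 dB SPL: IL = 12.74 dB.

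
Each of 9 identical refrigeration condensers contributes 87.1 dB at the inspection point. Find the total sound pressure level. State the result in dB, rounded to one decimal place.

N identical incoherent sources raise the level by 10·log₁₀ N.
L_total = 87.1 + 10·log₁₀(9) = 87.1 + 9.542 = 96.64 dB.

96.6 dB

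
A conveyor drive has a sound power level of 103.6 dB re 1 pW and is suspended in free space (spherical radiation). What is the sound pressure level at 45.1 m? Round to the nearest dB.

60 dB

L_p = L_w − 10·log₁₀(4π·r²) with r = 45.1 m.
4π·r² = 2.556e+04 m², 10·log₁₀ of that is 44.076 dB.
L_p = 103.6 − 44.076 = 59.52 dB.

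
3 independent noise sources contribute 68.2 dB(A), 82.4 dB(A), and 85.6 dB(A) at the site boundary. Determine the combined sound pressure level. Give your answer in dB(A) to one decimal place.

87.4 dB(A)

Incoherent sources combine by intensity addition: L_total = 10·log₁₀(Σ 10^(L_i/10)).
Σ 10^(L/10) = 10^(68.2/10) + 10^(82.4/10) + 10^(85.6/10) = 5.435e+08.
L_total = 10·log₁₀(5.435e+08) = 87.35 dB(A).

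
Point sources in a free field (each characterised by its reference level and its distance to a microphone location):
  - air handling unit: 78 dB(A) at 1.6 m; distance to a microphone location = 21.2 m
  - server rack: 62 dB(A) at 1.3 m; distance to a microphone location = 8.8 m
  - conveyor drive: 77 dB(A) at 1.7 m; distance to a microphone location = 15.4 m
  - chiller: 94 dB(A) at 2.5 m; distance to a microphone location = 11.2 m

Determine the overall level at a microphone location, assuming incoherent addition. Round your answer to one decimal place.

Apply inverse-square spreading to bring every level to the receiver, then sum 10^(L/10).
air handling unit: 78 − 20·log₁₀(21.2/1.6) = 78 − 22.44 = 55.56 dB(A).
server rack: 62 − 20·log₁₀(8.8/1.3) = 62 − 16.61 = 45.39 dB(A).
conveyor drive: 77 − 20·log₁₀(15.4/1.7) = 77 − 19.14 = 57.86 dB(A).
chiller: 94 − 20·log₁₀(11.2/2.5) = 94 − 13.03 = 80.97 dB(A).
Σ 10^(L/10) = 1.262e+08 → L_total = 10·log₁₀(1.262e+08) = 81.01 dB(A).

81.0 dB(A)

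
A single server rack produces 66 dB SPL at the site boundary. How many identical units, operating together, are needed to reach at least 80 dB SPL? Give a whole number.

26

N identical sources give L₁ + 10·log₁₀ N, so require 10·log₁₀ N ≥ 80 − 66 = 14.0 dB.
N ≥ 10^(14.0/10) = 25.119, so N = 26.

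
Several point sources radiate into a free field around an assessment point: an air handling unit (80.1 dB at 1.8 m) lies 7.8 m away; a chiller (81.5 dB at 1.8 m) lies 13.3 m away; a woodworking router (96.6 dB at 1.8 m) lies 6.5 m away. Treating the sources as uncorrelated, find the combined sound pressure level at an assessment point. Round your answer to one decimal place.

85.5 dB

Apply inverse-square spreading to bring every level to the receiver, then sum 10^(L/10).
air handling unit: 80.1 − 20·log₁₀(7.8/1.8) = 80.1 − 12.74 = 67.36 dB.
chiller: 81.5 − 20·log₁₀(13.3/1.8) = 81.5 − 17.37 = 64.13 dB.
woodworking router: 96.6 − 20·log₁₀(6.5/1.8) = 96.6 − 11.15 = 85.45 dB.
Σ 10^(L/10) = 3.586e+08 → L_total = 10·log₁₀(3.586e+08) = 85.55 dB.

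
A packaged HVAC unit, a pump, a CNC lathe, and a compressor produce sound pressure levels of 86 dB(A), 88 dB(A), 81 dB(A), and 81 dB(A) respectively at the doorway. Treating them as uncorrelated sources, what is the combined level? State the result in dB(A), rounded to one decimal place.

91.1 dB(A)

Incoherent sources combine by intensity addition: L_total = 10·log₁₀(Σ 10^(L_i/10)).
Σ 10^(L/10) = 10^(86/10) + 10^(88/10) + 10^(81/10) + 10^(81/10) = 1.281e+09.
L_total = 10·log₁₀(1.281e+09) = 91.07 dB(A).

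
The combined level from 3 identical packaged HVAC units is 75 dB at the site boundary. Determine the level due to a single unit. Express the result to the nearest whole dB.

70 dB

3 equal contributions raise the level by 10·log₁₀ 3 = 4.771 dB, so each unit alone gives 75 − 4.771.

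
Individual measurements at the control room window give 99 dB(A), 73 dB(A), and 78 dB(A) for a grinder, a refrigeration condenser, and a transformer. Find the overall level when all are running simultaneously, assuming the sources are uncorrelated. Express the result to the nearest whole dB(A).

For uncorrelated sources the intensities add, so convert each level to linear form, sum, and take 10·log₁₀ of the total.
Σ 10^(L/10) = 10^(99/10) + 10^(73/10) + 10^(78/10) = 8.026e+09.
L_total = 10·log₁₀(8.026e+09) = 99.05 dB(A).

99 dB(A)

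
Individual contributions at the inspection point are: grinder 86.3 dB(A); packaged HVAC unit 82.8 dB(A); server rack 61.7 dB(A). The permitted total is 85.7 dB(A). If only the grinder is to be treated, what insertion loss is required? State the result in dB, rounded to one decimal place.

Everything except the grinder sums to 10^(82.8/10) + 10^(61.7/10) = 1.920e+08 in linear terms, 82.83 dB(A).
The limit corresponds to 10^(85.7/10) = 3.715e+08; subtracting the fixed part leaves 1.795e+08 for the grinder, i.e. 82.54 dB(A).
So the grinder must be reduced from 86.3 to 82.54 dB(A): IL = 3.76 dB.

3.8 dB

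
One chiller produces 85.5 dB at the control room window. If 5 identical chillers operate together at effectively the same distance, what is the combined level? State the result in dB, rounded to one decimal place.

92.5 dB

With 5 equal, uncorrelated contributions the intensity is 5× that of one unit, giving a rise of 10·log₁₀ 5.
L_total = 85.5 + 10·log₁₀(5) = 85.5 + 6.990 = 92.49 dB.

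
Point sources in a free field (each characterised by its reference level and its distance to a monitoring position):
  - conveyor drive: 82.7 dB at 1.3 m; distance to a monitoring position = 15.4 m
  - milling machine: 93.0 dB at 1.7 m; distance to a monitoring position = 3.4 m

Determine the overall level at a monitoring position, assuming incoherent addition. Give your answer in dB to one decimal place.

87.0 dB

Apply inverse-square spreading to bring every level to the receiver, then sum 10^(L/10).
conveyor drive: 82.7 − 20·log₁₀(15.4/1.3) = 82.7 − 21.47 = 61.23 dB.
milling machine: 93.0 − 20·log₁₀(3.4/1.7) = 93.0 − 6.02 = 86.98 dB.
Σ 10^(L/10) = 5.001e+08 → L_total = 10·log₁₀(5.001e+08) = 86.99 dB.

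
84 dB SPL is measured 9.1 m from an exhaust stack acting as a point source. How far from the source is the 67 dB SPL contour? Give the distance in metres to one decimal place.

For a point source L₁ − L₂ = 20·log₁₀(r₂/r₁), so r₂ = r₁·10^((L₁−L₂)/20).
r₂ = 9.1·10^((84−67)/20) = 9.1·10^(17.0/20) = 64.42 m.

64.4 m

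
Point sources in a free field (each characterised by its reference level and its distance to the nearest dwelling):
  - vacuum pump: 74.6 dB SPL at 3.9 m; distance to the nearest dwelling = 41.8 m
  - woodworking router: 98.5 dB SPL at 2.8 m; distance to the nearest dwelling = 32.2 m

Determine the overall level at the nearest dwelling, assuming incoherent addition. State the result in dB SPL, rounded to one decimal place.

77.3 dB SPL

Apply inverse-square spreading to bring every level to the receiver, then sum 10^(L/10).
vacuum pump: 74.6 − 20·log₁₀(41.8/3.9) = 74.6 − 20.60 = 54.00 dB SPL.
woodworking router: 98.5 − 20·log₁₀(32.2/2.8) = 98.5 − 21.21 = 77.29 dB SPL.
Σ 10^(L/10) = 5.378e+07 → L_total = 10·log₁₀(5.378e+07) = 77.31 dB SPL.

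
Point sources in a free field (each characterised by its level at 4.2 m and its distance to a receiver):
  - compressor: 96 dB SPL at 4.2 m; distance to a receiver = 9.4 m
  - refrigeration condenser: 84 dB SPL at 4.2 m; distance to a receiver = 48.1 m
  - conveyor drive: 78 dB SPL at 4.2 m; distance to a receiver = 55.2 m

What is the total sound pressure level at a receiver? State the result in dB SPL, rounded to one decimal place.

Propagate each source to the receiver with L = L_ref − 20·log₁₀(r/r_ref), then add intensities.
compressor: 96 − 20·log₁₀(9.4/4.2) = 96 − 7.00 = 89.00 dB SPL.
refrigeration condenser: 84 − 20·log₁₀(48.1/4.2) = 84 − 21.18 = 62.82 dB SPL.
conveyor drive: 78 − 20·log₁₀(55.2/4.2) = 78 − 22.37 = 55.63 dB SPL.
Σ 10^(L/10) = 7.971e+08 → L_total = 10·log₁₀(7.971e+08) = 89.01 dB SPL.

89.0 dB SPL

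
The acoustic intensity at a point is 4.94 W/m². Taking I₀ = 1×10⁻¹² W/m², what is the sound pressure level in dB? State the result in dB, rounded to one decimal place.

L = 10·log₁₀(I/I₀) = 10·log₁₀(4.94/10⁻¹²) = 10·log₁₀(4.94×10^12).
L = 10·(0.6937 + 12) = 126.94 dB.

126.9 dB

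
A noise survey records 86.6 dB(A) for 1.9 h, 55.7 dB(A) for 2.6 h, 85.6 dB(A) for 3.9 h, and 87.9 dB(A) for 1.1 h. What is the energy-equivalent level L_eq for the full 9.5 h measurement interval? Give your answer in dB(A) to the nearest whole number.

85 dB(A)

The energy average is taken in the linear domain: L_eq = 10·log₁₀[(Σ tᵢ·10^(Lᵢ/10))/T], T = 9.5 h.
Σ tᵢ·10^(Lᵢ/10) = 1.9·10^(86.6/10) + 2.6·10^(55.7/10) + 3.9·10^(85.6/10) + 1.1·10^(87.9/10) = 2.964e+09.
L_eq = 10·log₁₀(2.964e+09/9.5) = 84.94 dB(A).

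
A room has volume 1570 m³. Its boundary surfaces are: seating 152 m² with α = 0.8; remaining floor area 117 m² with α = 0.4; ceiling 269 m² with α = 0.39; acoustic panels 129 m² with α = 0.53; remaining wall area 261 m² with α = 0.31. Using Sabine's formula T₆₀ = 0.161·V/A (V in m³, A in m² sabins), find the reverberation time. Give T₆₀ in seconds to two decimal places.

0.60 s

Total absorption A = 152·0.8 + 117·0.4 + 269·0.39 + 129·0.53 + 261·0.31 = 422.59 m² sabins.
T₆₀ = 0.161·V/A = 0.161·1570/422.59 = 0.598 s.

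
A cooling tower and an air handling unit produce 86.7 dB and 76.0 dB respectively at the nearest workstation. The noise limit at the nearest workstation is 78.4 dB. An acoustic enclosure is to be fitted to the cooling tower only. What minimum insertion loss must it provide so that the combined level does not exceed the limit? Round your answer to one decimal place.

The untreated sources together contribute 10^(76.0/10) = 3.981e+07, i.e. 76.00 dB.
The limit corresponds to 10^(78.4/10) = 6.918e+07; subtracting the fixed part leaves 2.937e+07 for the cooling tower, i.e. 74.68 dB.
Required insertion loss = 86.7 − 74.68 = 12.02 dB.

12.0 dB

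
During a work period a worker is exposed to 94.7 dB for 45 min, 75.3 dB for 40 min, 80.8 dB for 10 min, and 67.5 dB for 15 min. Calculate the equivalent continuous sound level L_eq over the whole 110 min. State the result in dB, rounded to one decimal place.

Weight each interval's intensity by its duration and average over T = 110 min:
Σ tᵢ·10^(Lᵢ/10) = 45·10^(94.7/10) + 40·10^(75.3/10) + 10·10^(80.8/10) + 15·10^(67.5/10) = 1.354e+11.
L_eq = 10·log₁₀(1.354e+11/110) = 90.90 dB.

90.9 dB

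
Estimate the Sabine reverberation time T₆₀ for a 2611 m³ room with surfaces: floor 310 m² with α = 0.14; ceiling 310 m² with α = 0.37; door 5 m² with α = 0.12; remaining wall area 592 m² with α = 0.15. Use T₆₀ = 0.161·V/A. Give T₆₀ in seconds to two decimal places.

A = Σ Sᵢαᵢ = 310·0.14 + 310·0.37 + 5·0.12 + 592·0.15 = 247.50 m².
T₆₀ = 0.161 × 2611 / 247.50 = 1.698 s.

1.70 s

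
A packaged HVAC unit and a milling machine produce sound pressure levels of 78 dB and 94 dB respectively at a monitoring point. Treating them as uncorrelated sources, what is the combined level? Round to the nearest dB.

Incoherent sources combine by intensity addition: L_total = 10·log₁₀(Σ 10^(L_i/10)).
Σ 10^(L/10) = 10^(78/10) + 10^(94/10) = 2.575e+09.
L_total = 10·log₁₀(2.575e+09) = 94.11 dB.

94 dB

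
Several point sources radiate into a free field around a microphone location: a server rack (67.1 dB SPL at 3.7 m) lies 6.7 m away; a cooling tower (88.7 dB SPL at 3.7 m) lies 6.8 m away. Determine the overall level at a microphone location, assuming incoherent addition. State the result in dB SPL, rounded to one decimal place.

83.4 dB SPL

Propagate each source to the receiver with L = L_ref − 20·log₁₀(r/r_ref), then add intensities.
server rack: 67.1 − 20·log₁₀(6.7/3.7) = 67.1 − 5.16 = 61.94 dB SPL.
cooling tower: 88.7 − 20·log₁₀(6.8/3.7) = 88.7 − 5.29 = 83.41 dB SPL.
Σ 10^(L/10) = 2.210e+08 → L_total = 10·log₁₀(2.210e+08) = 83.44 dB SPL.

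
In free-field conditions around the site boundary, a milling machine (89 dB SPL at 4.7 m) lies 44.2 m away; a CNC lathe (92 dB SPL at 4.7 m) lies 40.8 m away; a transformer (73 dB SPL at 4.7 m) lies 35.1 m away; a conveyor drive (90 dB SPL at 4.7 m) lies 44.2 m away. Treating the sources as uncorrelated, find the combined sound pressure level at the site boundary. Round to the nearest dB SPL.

Apply inverse-square spreading to bring every level to the receiver, then sum 10^(L/10).
milling machine: 89 − 20·log₁₀(44.2/4.7) = 89 − 19.47 = 69.53 dB SPL.
CNC lathe: 92 − 20·log₁₀(40.8/4.7) = 92 − 18.77 = 73.23 dB SPL.
transformer: 73 − 20·log₁₀(35.1/4.7) = 73 − 17.46 = 55.54 dB SPL.
conveyor drive: 90 − 20·log₁₀(44.2/4.7) = 90 − 19.47 = 70.53 dB SPL.
Σ 10^(L/10) = 4.168e+07 → L_total = 10·log₁₀(4.168e+07) = 76.20 dB SPL.

76 dB SPL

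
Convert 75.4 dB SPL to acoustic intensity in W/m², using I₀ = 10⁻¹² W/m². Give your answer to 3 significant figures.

3.47e-05 W/m²

L = 10·log₁₀(I/I₀) ⇒ I = I₀·10^(L/10) = 10⁻¹² × 10^7.54.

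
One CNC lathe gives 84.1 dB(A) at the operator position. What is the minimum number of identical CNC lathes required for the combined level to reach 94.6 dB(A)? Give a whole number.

12

N identical sources give L₁ + 10·log₁₀ N, so require 10·log₁₀ N ≥ 94.6 − 84.1 = 10.5 dB.
N ≥ 10^(10.5/10) = 11.220, so N = 12.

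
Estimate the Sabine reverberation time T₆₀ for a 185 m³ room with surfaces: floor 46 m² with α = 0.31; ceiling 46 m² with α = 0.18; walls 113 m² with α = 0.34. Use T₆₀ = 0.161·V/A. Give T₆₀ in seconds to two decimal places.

A = Σ Sᵢαᵢ = 46·0.31 + 46·0.18 + 113·0.34 = 60.96 m².
T₆₀ = 0.161·V/A = 0.161·185/60.96 = 0.489 s.

0.49 s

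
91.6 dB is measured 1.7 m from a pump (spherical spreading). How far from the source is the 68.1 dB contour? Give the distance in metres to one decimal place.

For a point source L₁ − L₂ = 20·log₁₀(r₂/r₁), so r₂ = r₁·10^((L₁−L₂)/20).
r₂ = 1.7·10^((91.6−68.1)/20) = 1.7·10^(23.5/20) = 25.44 m.

25.4 m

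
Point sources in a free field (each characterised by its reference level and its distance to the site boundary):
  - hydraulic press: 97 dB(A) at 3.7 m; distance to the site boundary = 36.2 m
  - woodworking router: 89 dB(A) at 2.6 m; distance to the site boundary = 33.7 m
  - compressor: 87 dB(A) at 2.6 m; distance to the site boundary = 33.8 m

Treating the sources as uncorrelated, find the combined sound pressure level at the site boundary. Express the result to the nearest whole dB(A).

Apply inverse-square spreading to bring every level to the receiver, then sum 10^(L/10).
hydraulic press: 97 − 20·log₁₀(36.2/3.7) = 97 − 19.81 = 77.19 dB(A).
woodworking router: 89 − 20·log₁₀(33.7/2.6) = 89 − 22.25 = 66.75 dB(A).
compressor: 87 − 20·log₁₀(33.8/2.6) = 87 − 22.28 = 64.72 dB(A).
Σ 10^(L/10) = 6.005e+07 → L_total = 10·log₁₀(6.005e+07) = 77.79 dB(A).

78 dB(A)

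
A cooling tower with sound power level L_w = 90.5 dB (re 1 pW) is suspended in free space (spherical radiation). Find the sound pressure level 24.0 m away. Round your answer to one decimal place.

51.9 dB

Free-field spherical radiation: L_p = L_w − 10·log₁₀(4π·r²), r = 24.0 m.
4π·r² = 7238 m², 10·log₁₀ of that is 38.596 dB.
L_p = 90.5 − 38.596 = 51.90 dB.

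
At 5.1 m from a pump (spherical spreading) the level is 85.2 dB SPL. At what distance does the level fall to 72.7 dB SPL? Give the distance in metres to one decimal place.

21.5 m

The 12.5 dB drop corresponds to a distance ratio of 10^(12.5/20) for a point source.
r₂ = 5.1·10^((85.2−72.7)/20) = 5.1·10^(12.5/20) = 21.51 m.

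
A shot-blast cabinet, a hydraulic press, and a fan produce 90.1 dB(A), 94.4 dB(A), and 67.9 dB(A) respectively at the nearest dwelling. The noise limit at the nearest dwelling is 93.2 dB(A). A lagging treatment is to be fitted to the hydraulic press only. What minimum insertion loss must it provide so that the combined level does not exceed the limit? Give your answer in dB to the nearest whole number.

Fixed contribution from the other sources: Σ 10^(L/10) = 10^(90.1/10) + 10^(67.9/10) = 1.029e+09 (90.13 dB(A)).
To meet 93.2 dB(A) overall, the treated hydraulic press may contribute at most 10^(93.2/10) − 1.029e+09 = 1.060e+09, i.e. 90.25 dB(A).
Required insertion loss = 94.4 − 90.25 = 4.15 dB.

4 dB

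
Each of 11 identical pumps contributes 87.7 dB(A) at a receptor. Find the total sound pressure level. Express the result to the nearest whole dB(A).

L_total = L₁ + 10·log₁₀ N for N identical incoherent sources.
L_total = 87.7 + 10·log₁₀(11) = 87.7 + 10.414 = 98.11 dB(A).

98 dB(A)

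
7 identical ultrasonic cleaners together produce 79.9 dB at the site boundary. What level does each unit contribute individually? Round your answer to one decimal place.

For N identical incoherent sources L_total = L₁ + 10·log₁₀ N, so L₁ = 79.9 − 10·log₁₀(7) = 79.9 − 8.451.

71.4 dB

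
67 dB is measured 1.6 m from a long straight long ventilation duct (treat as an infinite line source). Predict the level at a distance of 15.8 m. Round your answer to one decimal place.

57.1 dB

For a line source, L₂ = L₁ − 10·log₁₀(r₂/r₁).
L₂ = 67 − 10·log₁₀(15.8/1.6) = 67 − 9.945 = 57.05 dB.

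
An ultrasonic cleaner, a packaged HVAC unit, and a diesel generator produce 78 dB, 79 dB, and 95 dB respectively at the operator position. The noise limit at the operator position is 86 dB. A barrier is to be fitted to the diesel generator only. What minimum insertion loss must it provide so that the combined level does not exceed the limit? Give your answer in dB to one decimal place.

10.9 dB

Fixed contribution from the other sources: Σ 10^(L/10) = 10^(78/10) + 10^(79/10) = 1.425e+08 (81.54 dB).
The limit corresponds to 10^(86/10) = 3.981e+08; subtracting the fixed part leaves 2.556e+08 for the diesel generator, i.e. 84.08 dB.
So the diesel generator must be reduced from 95 to 84.08 dB: IL = 10.92 dB.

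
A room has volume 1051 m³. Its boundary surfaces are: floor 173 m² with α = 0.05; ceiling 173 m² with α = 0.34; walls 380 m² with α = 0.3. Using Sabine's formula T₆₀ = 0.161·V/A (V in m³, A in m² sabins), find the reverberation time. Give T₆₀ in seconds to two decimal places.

A = Σ Sᵢαᵢ = 173·0.05 + 173·0.34 + 380·0.3 = 181.47 m².
T₆₀ = 0.161 × 1051 / 181.47 = 0.932 s.

0.93 s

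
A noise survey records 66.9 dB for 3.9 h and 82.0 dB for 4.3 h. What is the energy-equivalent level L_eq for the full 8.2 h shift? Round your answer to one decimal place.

Weight each interval's intensity by its duration and average over T = 8.2 h:
Σ tᵢ·10^(Lᵢ/10) = 3.9·10^(66.9/10) + 4.3·10^(82.0/10) = 7.006e+08.
L_eq = 10·log₁₀(7.006e+08/8.2) = 79.32 dB.

79.3 dB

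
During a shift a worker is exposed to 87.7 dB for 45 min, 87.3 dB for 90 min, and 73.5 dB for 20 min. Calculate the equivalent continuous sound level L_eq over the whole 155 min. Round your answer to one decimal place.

The energy average is taken in the linear domain: L_eq = 10·log₁₀[(Σ tᵢ·10^(Lᵢ/10))/T], T = 155 min.
Σ tᵢ·10^(Lᵢ/10) = 45·10^(87.7/10) + 90·10^(87.3/10) + 20·10^(73.5/10) = 7.528e+10.
L_eq = 10·log₁₀(7.528e+10/155) = 86.86 dB.

86.9 dB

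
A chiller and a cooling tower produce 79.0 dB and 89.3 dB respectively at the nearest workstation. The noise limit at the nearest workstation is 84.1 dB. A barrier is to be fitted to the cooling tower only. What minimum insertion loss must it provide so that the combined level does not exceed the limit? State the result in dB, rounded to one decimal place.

6.8 dB

The untreated sources together contribute 10^(79.0/10) = 7.943e+07, i.e. 79.00 dB.
The limit corresponds to 10^(84.1/10) = 2.570e+08; subtracting the fixed part leaves 1.776e+08 for the cooling tower, i.e. 82.49 dB.
So the cooling tower must be reduced from 89.3 to 82.49 dB: IL = 6.81 dB.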